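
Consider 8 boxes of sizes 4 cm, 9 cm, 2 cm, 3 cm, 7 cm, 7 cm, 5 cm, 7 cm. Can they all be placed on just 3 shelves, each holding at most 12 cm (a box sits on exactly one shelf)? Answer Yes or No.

No

Total = 44 cm; ⌈44/12⌉ = 4.
At least 4 shelves are required, but only 3 are allowed.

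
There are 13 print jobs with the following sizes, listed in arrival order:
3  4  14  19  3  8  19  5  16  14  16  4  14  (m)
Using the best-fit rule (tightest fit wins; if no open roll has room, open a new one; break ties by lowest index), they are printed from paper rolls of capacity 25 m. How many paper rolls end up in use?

  3 → roll 1 (new)  [load 3/25]
  4 → roll 1  [load 7/25]
  14 → roll 1  [load 21/25]
  19 → roll 2 (new)  [load 19/25]
  3 → roll 1  [load 24/25]
  8 → roll 3 (new)  [load 8/25]
  19 → roll 4 (new)  [load 19/25]
  5 → roll 2  [load 24/25]
  16 → roll 3  [load 24/25]
  14 → roll 5 (new)  [load 14/25]
  16 → roll 6 (new)  [load 16/25]
  4 → roll 4  [load 23/25]
  14 → roll 7 (new)  [load 14/25]
7 paper rolls opened.

7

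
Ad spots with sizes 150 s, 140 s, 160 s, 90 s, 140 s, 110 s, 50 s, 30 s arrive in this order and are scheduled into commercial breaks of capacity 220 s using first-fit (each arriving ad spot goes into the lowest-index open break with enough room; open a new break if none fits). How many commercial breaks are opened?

  150 → break 1 (new)  [load 150/220]
  140 → break 2 (new)  [load 140/220]
  160 → break 3 (new)  [load 160/220]
  90 → break 4 (new)  [load 90/220]
  140 → break 5 (new)  [load 140/220]
  110 → break 4  [load 200/220]
  50 → break 1  [load 200/220]
  30 → break 2  [load 170/220]
5 commercial breaks opened.

5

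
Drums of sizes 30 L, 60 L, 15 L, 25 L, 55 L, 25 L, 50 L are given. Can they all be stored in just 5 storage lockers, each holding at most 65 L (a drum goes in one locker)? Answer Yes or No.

Yes

A valid assignment using 5 storage lockers:
  locker 1: 60 = 60
  locker 2: 55 = 55
  locker 3: 50 + 15 = 65
  locker 4: 30 + 25 = 55
  locker 5: 25 = 25
Every load is within 65 L, so 5 storage lockers suffice.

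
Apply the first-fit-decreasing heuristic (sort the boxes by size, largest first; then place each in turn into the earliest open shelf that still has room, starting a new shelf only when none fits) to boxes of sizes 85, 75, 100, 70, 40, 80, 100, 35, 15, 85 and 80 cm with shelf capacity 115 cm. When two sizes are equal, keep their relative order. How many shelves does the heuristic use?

8

Sorted descending: 100, 100, 85, 85, 80, 80, 75, 70, 40, 35, 15.
  100 → shelf 1 (new)  [load 100/115]
  100 → shelf 2 (new)  [load 100/115]
  85 → shelf 3 (new)  [load 85/115]
  85 → shelf 4 (new)  [load 85/115]
  80 → shelf 5 (new)  [load 80/115]
  80 → shelf 6 (new)  [load 80/115]
  75 → shelf 7 (new)  [load 75/115]
  70 → shelf 8 (new)  [load 70/115]
  40 → shelf 7  [load 115/115]
  35 → shelf 5  [load 115/115]
  15 → shelf 1  [load 115/115]
8 shelves opened.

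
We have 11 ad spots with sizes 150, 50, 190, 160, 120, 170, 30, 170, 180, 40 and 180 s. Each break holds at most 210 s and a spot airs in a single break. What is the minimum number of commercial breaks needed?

Total = 190 + 180 + 180 + 170 + 170 + 160 + 150 + 120 + 50 + 40 + 30 = 1440 s.
Lower bound: ⌈1440/210⌉ = 7 commercial breaks.
Also, 8 ad spots each exceed 105 s, and no two of those can share a break, so at least 8 commercial breaks are needed.
A packing using 8 commercial breaks:
  break 1: 190 = 190
  break 2: 180 + 30 = 210
  break 3: 180 = 180
  break 4: 170 + 40 = 210
  break 5: 170 = 170
  break 6: 160 + 50 = 210
  break 7: 150 = 150
  break 8: 120 = 120
This matches the lower bound, so 8 is optimal.

8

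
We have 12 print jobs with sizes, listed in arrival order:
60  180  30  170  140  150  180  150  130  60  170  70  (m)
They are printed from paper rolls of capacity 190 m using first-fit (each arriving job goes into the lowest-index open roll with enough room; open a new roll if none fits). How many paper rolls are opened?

10

  60 → roll 1 (new)  [load 60/190]
  180 → roll 2 (new)  [load 180/190]
  30 → roll 1  [load 90/190]
  170 → roll 3 (new)  [load 170/190]
  140 → roll 4 (new)  [load 140/190]
  150 → roll 5 (new)  [load 150/190]
  180 → roll 6 (new)  [load 180/190]
  150 → roll 7 (new)  [load 150/190]
  130 → roll 8 (new)  [load 130/190]
  60 → roll 1  [load 150/190]
  170 → roll 9 (new)  [load 170/190]
  70 → roll 10 (new)  [load 70/190]
10 paper rolls opened.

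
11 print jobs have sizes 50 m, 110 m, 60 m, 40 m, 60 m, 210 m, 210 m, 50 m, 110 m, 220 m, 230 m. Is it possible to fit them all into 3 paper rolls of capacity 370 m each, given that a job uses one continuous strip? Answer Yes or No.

Total = 1350 m; ⌈1350/370⌉ = 4.
At least 4 paper rolls are required, but only 3 are allowed.

No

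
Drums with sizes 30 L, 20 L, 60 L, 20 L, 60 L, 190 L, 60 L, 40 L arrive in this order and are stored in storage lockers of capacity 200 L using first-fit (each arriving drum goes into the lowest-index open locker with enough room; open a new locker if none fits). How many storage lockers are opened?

  30 → locker 1 (new)  [load 30/200]
  20 → locker 1  [load 50/200]
  60 → locker 1  [load 110/200]
  20 → locker 1  [load 130/200]
  60 → locker 1  [load 190/200]
  190 → locker 2 (new)  [load 190/200]
  60 → locker 3 (new)  [load 60/200]
  40 → locker 3  [load 100/200]
3 storage lockers opened.

3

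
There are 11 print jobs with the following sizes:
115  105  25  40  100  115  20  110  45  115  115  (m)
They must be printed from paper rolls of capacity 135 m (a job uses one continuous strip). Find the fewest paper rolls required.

Total = 115 + 115 + 115 + 115 + 110 + 105 + 100 + 45 + 40 + 25 + 20 = 905 m.
Lower bound: ⌈905/135⌉ = 7 paper rolls.
A packing using 8 paper rolls:
  roll 1: 115 + 20 = 135
  roll 2: 115 = 115
  roll 3: 115 = 115
  roll 4: 115 = 115
  roll 5: 110 + 25 = 135
  roll 6: 105 = 105
  roll 7: 100 = 100
  roll 8: 45 + 40 = 85
No arrangement into 7 paper rolls stays within capacity, so 8 is optimal.

8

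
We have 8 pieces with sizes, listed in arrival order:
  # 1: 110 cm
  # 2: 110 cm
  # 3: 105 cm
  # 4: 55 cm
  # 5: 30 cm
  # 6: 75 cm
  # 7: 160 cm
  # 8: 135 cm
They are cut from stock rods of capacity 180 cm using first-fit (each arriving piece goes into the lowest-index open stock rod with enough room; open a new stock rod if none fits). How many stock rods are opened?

  110 → stock rod 1 (new)  [load 110/180]
  110 → stock rod 2 (new)  [load 110/180]
  105 → stock rod 3 (new)  [load 105/180]
  55 → stock rod 1  [load 165/180]
  30 → stock rod 2  [load 140/180]
  75 → stock rod 3  [load 180/180]
  160 → stock rod 4 (new)  [load 160/180]
  135 → stock rod 5 (new)  [load 135/180]
5 stock rods opened.

5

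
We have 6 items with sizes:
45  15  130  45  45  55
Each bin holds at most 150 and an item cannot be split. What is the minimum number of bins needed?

3

Total = 130 + 55 + 45 + 45 + 45 + 15 = 335.
Lower bound: ⌈335/150⌉ = 3 bins.
A packing using 3 bins:
  bin 1: 130 + 15 = 145
  bin 2: 55 + 45 + 45 = 145
  bin 3: 45 = 45
This matches the lower bound, so 3 is optimal.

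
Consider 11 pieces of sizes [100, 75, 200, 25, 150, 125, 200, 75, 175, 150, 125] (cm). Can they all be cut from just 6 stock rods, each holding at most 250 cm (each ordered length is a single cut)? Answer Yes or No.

A valid assignment using 6 stock rods:
  stock rod 1: 200 + 25 = 225
  stock rod 2: 200 = 200
  stock rod 3: 175 + 75 = 250
  stock rod 4: 150 + 100 = 250
  stock rod 5: 150 + 75 = 225
  stock rod 6: 125 + 125 = 250
Every load is within 250 cm, so 6 stock rods suffice.

Yes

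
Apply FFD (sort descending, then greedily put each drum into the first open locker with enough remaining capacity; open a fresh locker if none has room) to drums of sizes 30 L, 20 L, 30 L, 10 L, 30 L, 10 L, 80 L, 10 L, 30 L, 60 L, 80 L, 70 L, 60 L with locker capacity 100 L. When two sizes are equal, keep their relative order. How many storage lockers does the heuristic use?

6

Sorted descending: 80, 80, 70, 60, 60, 30, 30, 30, 30, 20, 10, 10, 10.
  80 → locker 1 (new)  [load 80/100]
  80 → locker 2 (new)  [load 80/100]
  70 → locker 3 (new)  [load 70/100]
  60 → locker 4 (new)  [load 60/100]
  60 → locker 5 (new)  [load 60/100]
  30 → locker 3  [load 100/100]
  30 → locker 4  [load 90/100]
  30 → locker 5  [load 90/100]
  30 → locker 6 (new)  [load 30/100]
  20 → locker 1  [load 100/100]
  10 → locker 2  [load 90/100]
  10 → locker 2  [load 100/100]
  10 → locker 4  [load 100/100]
6 storage lockers opened.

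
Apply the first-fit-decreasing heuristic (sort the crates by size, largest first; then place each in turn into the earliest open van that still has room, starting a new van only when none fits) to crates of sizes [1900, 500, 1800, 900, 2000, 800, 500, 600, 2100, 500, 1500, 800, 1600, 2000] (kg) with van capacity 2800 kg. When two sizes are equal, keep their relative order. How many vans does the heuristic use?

7

Sorted descending: 2100, 2000, 2000, 1900, 1800, 1600, 1500, 900, 800, 800, 600, 500, 500, 500.
  2100 → van 1 (new)  [load 2100/2800]
  2000 → van 2 (new)  [load 2000/2800]
  2000 → van 3 (new)  [load 2000/2800]
  1900 → van 4 (new)  [load 1900/2800]
  1800 → van 5 (new)  [load 1800/2800]
  1600 → van 6 (new)  [load 1600/2800]
  1500 → van 7 (new)  [load 1500/2800]
  900 → van 4  [load 2800/2800]
  800 → van 2  [load 2800/2800]
  800 → van 3  [load 2800/2800]
  600 → van 1  [load 2700/2800]
  500 → van 5  [load 2300/2800]
  500 → van 5  [load 2800/2800]
  500 → van 6  [load 2100/2800]
7 vans opened.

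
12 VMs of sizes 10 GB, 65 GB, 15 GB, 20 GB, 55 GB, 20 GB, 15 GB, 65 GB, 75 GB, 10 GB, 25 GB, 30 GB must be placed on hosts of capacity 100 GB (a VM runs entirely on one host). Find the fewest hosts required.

Total = 75 + 65 + 65 + 55 + 30 + 25 + 20 + 20 + 15 + 15 + 10 + 10 = 405 GB.
Lower bound: ⌈405/100⌉ = 5 hosts.
A packing using 5 hosts:
  host 1: 75 + 25 = 100
  host 2: 65 + 30 = 95
  host 3: 65 + 20 + 15 = 100
  host 4: 55 + 20 + 15 + 10 = 100
  host 5: 10 = 10
This matches the lower bound, so 5 is optimal.

5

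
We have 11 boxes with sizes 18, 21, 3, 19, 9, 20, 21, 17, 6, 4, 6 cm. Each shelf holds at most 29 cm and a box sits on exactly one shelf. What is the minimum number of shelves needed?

6

Total = 21 + 21 + 20 + 19 + 18 + 17 + 9 + 6 + 6 + 4 + 3 = 144 cm.
Lower bound: ⌈144/29⌉ = 5 shelves.
Also, 6 boxes each exceed 29/2 cm, and no two of those can share a shelf, so at least 6 shelves are needed.
A packing using 6 shelves:
  shelf 1: 21 + 6 = 27
  shelf 2: 21 + 6 = 27
  shelf 3: 20 + 9 = 29
  shelf 4: 19 + 4 + 3 = 26
  shelf 5: 18 = 18
  shelf 6: 17 = 17
This matches the lower bound, so 6 is optimal.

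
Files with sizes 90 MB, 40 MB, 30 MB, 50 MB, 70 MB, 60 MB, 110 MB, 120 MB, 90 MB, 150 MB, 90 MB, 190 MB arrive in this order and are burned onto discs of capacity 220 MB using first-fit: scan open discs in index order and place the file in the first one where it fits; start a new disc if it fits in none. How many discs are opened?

  90 → disc 1 (new)  [load 90/220]
  40 → disc 1  [load 130/220]
  30 → disc 1  [load 160/220]
  50 → disc 1  [load 210/220]
  70 → disc 2 (new)  [load 70/220]
  60 → disc 2  [load 130/220]
  110 → disc 3 (new)  [load 110/220]
  120 → disc 4 (new)  [load 120/220]
  90 → disc 2  [load 220/220]
  150 → disc 5 (new)  [load 150/220]
  90 → disc 3  [load 200/220]
  190 → disc 6 (new)  [load 190/220]
6 discs opened.

6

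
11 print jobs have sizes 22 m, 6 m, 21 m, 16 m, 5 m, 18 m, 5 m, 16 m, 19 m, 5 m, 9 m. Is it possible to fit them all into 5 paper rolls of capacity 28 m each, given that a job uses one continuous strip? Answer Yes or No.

Total = 142 m; ⌈142/28⌉ = 6.
At least 6 paper rolls are required, but only 5 are allowed.

No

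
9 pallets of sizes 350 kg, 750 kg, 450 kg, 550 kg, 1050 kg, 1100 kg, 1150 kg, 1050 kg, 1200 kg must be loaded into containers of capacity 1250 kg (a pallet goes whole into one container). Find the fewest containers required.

Total = 1200 + 1150 + 1100 + 1050 + 1050 + 750 + 550 + 450 + 350 = 7650 kg.
Lower bound: ⌈7650/1250⌉ = 7 containers.
A packing using 7 containers:
  container 1: 1200 = 1200
  container 2: 1150 = 1150
  container 3: 1100 = 1100
  container 4: 1050 = 1050
  container 5: 1050 = 1050
  container 6: 750 + 450 = 1200
  container 7: 550 + 350 = 900
This matches the lower bound, so 7 is optimal.

7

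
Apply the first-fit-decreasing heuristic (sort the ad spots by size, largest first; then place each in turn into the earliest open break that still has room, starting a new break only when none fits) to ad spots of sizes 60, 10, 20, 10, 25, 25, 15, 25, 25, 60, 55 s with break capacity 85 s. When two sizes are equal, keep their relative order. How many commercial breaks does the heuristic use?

Sorted descending: 60, 60, 55, 25, 25, 25, 25, 20, 15, 10, 10.
  60 → break 1 (new)  [load 60/85]
  60 → break 2 (new)  [load 60/85]
  55 → break 3 (new)  [load 55/85]
  25 → break 1  [load 85/85]
  25 → break 2  [load 85/85]
  25 → break 3  [load 80/85]
  25 → break 4 (new)  [load 25/85]
  20 → break 4  [load 45/85]
  15 → break 4  [load 60/85]
  10 → break 4  [load 70/85]
  10 → break 4  [load 80/85]
4 commercial breaks opened.

4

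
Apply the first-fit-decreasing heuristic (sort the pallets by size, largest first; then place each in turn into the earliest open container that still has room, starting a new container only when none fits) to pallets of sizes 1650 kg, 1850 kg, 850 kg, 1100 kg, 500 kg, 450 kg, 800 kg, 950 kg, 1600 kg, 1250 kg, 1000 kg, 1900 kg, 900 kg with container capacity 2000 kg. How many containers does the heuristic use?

9

Sorted descending: 1900, 1850, 1650, 1600, 1250, 1100, 1000, 950, 900, 850, 800, 500, 450.
  1900 → container 1 (new)  [load 1900/2000]
  1850 → container 2 (new)  [load 1850/2000]
  1650 → container 3 (new)  [load 1650/2000]
  1600 → container 4 (new)  [load 1600/2000]
  1250 → container 5 (new)  [load 1250/2000]
  1100 → container 6 (new)  [load 1100/2000]
  1000 → container 7 (new)  [load 1000/2000]
  950 → container 7  [load 1950/2000]
  900 → container 6  [load 2000/2000]
  850 → container 8 (new)  [load 850/2000]
  800 → container 8  [load 1650/2000]
  500 → container 5  [load 1750/2000]
  450 → container 9 (new)  [load 450/2000]
9 containers opened.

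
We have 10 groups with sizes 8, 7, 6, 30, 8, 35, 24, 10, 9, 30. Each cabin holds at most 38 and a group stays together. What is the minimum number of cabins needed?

Total = 35 + 30 + 30 + 24 + 10 + 9 + 8 + 8 + 7 + 6 = 167.
Lower bound: ⌈167/38⌉ = 5 cabins.
A packing using 5 cabins:
  cabin 1: 35 = 35
  cabin 2: 30 + 8 = 38
  cabin 3: 30 + 8 = 38
  cabin 4: 24 + 10 = 34
  cabin 5: 9 + 7 + 6 = 22
This matches the lower bound, so 5 is optimal.

5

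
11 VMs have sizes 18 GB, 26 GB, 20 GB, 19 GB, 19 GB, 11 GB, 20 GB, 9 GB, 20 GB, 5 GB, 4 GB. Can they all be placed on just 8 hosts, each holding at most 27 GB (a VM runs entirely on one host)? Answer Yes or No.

A valid assignment using 8 hosts:
  host 1: 26 = 26
  host 2: 20 + 5 = 25
  host 3: 20 + 4 = 24
  host 4: 20 = 20
  host 5: 19 = 19
  host 6: 19 = 19
  host 7: 18 + 9 = 27
  host 8: 11 = 11
Every load is within 27 GB, so 8 hosts suffice.

Yes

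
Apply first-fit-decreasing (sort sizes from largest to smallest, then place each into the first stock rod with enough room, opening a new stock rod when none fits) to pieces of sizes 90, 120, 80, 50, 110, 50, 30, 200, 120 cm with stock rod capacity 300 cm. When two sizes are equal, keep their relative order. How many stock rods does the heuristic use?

Sorted descending: 200, 120, 120, 110, 90, 80, 50, 50, 30.
  200 → stock rod 1 (new)  [load 200/300]
  120 → stock rod 2 (new)  [load 120/300]
  120 → stock rod 2  [load 240/300]
  110 → stock rod 3 (new)  [load 110/300]
  90 → stock rod 1  [load 290/300]
  80 → stock rod 3  [load 190/300]
  50 → stock rod 2  [load 290/300]
  50 → stock rod 3  [load 240/300]
  30 → stock rod 3  [load 270/300]
3 stock rods opened.

3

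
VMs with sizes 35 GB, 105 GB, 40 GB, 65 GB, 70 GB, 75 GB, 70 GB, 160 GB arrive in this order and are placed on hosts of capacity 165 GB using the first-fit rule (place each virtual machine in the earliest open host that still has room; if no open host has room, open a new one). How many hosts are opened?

  35 → host 1 (new)  [load 35/165]
  105 → host 1  [load 140/165]
  40 → host 2 (new)  [load 40/165]
  65 → host 2  [load 105/165]
  70 → host 3 (new)  [load 70/165]
  75 → host 3  [load 145/165]
  70 → host 4 (new)  [load 70/165]
  160 → host 5 (new)  [load 160/165]
5 hosts opened.

5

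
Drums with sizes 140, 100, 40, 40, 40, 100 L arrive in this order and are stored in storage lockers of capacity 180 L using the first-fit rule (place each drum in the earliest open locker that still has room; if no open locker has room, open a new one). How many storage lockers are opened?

3

  140 → locker 1 (new)  [load 140/180]
  100 → locker 2 (new)  [load 100/180]
  40 → locker 1  [load 180/180]
  40 → locker 2  [load 140/180]
  40 → locker 2  [load 180/180]
  100 → locker 3 (new)  [load 100/180]
3 storage lockers opened.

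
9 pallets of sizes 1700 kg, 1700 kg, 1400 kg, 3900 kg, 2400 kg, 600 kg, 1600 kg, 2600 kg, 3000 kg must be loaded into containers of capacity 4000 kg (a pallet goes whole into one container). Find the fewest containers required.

Total = 3900 + 3000 + 2600 + 2400 + 1700 + 1700 + 1600 + 1400 + 600 = 18900 kg.
Lower bound: ⌈18900/4000⌉ = 5 containers.
A packing using 5 containers:
  container 1: 3900 = 3900
  container 2: 3000 + 600 = 3600
  container 3: 2600 + 1400 = 4000
  container 4: 2400 + 1600 = 4000
  container 5: 1700 + 1700 = 3400
This matches the lower bound, so 5 is optimal.

5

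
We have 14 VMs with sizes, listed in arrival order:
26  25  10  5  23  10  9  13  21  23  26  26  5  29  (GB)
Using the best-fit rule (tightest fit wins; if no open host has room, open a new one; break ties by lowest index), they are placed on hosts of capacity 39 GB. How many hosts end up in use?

  26 → host 1 (new)  [load 26/39]
  25 → host 2 (new)  [load 25/39]
  10 → host 1  [load 36/39]
  5 → host 2  [load 30/39]
  23 → host 3 (new)  [load 23/39]
  10 → host 3  [load 33/39]
  9 → host 2  [load 39/39]
  13 → host 4 (new)  [load 13/39]
  21 → host 4  [load 34/39]
  23 → host 5 (new)  [load 23/39]
  26 → host 6 (new)  [load 26/39]
  26 → host 7 (new)  [load 26/39]
  5 → host 4  [load 39/39]
  29 → host 8 (new)  [load 29/39]
8 hosts opened.

8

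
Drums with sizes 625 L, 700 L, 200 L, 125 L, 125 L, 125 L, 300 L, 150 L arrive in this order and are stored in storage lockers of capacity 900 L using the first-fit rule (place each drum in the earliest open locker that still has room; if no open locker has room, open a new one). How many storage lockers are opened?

  625 → locker 1 (new)  [load 625/900]
  700 → locker 2 (new)  [load 700/900]
  200 → locker 1  [load 825/900]
  125 → locker 2  [load 825/900]
  125 → locker 3 (new)  [load 125/900]
  125 → locker 3  [load 250/900]
  300 → locker 3  [load 550/900]
  150 → locker 3  [load 700/900]
3 storage lockers opened.

3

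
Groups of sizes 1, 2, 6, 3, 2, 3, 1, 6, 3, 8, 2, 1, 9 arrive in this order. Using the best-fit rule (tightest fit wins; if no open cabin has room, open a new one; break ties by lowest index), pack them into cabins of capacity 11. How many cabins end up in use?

5

  1 → cabin 1 (new)  [load 1/11]
  2 → cabin 1  [load 3/11]
  6 → cabin 1  [load 9/11]
  3 → cabin 2 (new)  [load 3/11]
  2 → cabin 1  [load 11/11]
  3 → cabin 2  [load 6/11]
  1 → cabin 2  [load 7/11]
  6 → cabin 3 (new)  [load 6/11]
  3 → cabin 2  [load 10/11]
  8 → cabin 4 (new)  [load 8/11]
  2 → cabin 4  [load 10/11]
  1 → cabin 2  [load 11/11]
  9 → cabin 5 (new)  [load 9/11]
5 cabins opened.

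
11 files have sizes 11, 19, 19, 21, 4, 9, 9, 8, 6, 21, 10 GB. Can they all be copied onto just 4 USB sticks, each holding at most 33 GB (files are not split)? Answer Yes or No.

Total = 137 GB; ⌈137/33⌉ = 5.
At least 5 USB sticks are required, but only 4 are allowed.

No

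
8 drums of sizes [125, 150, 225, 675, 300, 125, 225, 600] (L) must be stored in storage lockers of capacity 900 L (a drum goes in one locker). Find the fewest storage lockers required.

3

Total = 675 + 600 + 300 + 225 + 225 + 150 + 125 + 125 = 2425 L.
Lower bound: ⌈2425/900⌉ = 3 storage lockers.
A packing using 3 storage lockers:
  locker 1: 675 + 225 = 900
  locker 2: 600 + 300 = 900
  locker 3: 225 + 150 + 125 + 125 = 625
This matches the lower bound, so 3 is optimal.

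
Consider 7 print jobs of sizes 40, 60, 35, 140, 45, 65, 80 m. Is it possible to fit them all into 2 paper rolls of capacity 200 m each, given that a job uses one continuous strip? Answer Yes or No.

Total = 465 m; ⌈465/200⌉ = 3.
At least 3 paper rolls are required, but only 2 are allowed.

No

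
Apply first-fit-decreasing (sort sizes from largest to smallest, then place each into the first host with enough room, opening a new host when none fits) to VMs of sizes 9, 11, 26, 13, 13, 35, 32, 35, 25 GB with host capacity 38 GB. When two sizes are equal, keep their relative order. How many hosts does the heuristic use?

Sorted descending: 35, 35, 32, 26, 25, 13, 13, 11, 9.
  35 → host 1 (new)  [load 35/38]
  35 → host 2 (new)  [load 35/38]
  32 → host 3 (new)  [load 32/38]
  26 → host 4 (new)  [load 26/38]
  25 → host 5 (new)  [load 25/38]
  13 → host 5  [load 38/38]
  13 → host 6 (new)  [load 13/38]
  11 → host 4  [load 37/38]
  9 → host 6  [load 22/38]
6 hosts opened.

6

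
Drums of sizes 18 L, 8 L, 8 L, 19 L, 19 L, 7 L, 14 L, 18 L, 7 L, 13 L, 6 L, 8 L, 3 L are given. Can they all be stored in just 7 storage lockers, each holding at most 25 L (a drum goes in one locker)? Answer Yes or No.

Yes

A valid assignment using 7 storage lockers:
  locker 1: 19 + 6 = 25
  locker 2: 19 + 3 = 22
  locker 3: 18 + 7 = 25
  locker 4: 18 + 7 = 25
  locker 5: 14 + 8 = 22
  locker 6: 13 + 8 = 21
  locker 7: 8 = 8
Every load is within 25 L, so 7 storage lockers suffice.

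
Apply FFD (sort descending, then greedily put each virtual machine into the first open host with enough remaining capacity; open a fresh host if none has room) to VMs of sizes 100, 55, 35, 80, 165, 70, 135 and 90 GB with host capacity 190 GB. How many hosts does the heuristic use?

Sorted descending: 165, 135, 100, 90, 80, 70, 55, 35.
  165 → host 1 (new)  [load 165/190]
  135 → host 2 (new)  [load 135/190]
  100 → host 3 (new)  [load 100/190]
  90 → host 3  [load 190/190]
  80 → host 4 (new)  [load 80/190]
  70 → host 4  [load 150/190]
  55 → host 2  [load 190/190]
  35 → host 4  [load 185/190]
4 hosts opened.

4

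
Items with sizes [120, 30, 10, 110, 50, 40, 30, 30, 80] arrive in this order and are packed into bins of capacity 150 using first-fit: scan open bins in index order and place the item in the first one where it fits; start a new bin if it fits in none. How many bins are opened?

4

  120 → bin 1 (new)  [load 120/150]
  30 → bin 1  [load 150/150]
  10 → bin 2 (new)  [load 10/150]
  110 → bin 2  [load 120/150]
  50 → bin 3 (new)  [load 50/150]
  40 → bin 3  [load 90/150]
  30 → bin 2  [load 150/150]
  30 → bin 3  [load 120/150]
  80 → bin 4 (new)  [load 80/150]
4 bins opened.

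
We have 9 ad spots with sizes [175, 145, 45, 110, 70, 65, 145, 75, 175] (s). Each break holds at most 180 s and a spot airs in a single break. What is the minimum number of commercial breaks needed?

Total = 175 + 175 + 145 + 145 + 110 + 75 + 70 + 65 + 45 = 1005 s.
Lower bound: ⌈1005/180⌉ = 6 commercial breaks.
A packing using 7 commercial breaks:
  break 1: 175 = 175
  break 2: 175 = 175
  break 3: 145 = 145
  break 4: 145 = 145
  break 5: 110 + 70 = 180
  break 6: 75 + 65 = 140
  break 7: 45 = 45
No arrangement into 6 commercial breaks stays within capacity, so 7 is optimal.

7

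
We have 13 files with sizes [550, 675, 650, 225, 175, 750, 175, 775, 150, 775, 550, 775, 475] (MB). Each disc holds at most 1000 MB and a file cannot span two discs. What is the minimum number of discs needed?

Total = 775 + 775 + 775 + 750 + 675 + 650 + 550 + 550 + 475 + 225 + 175 + 175 + 150 = 6700 MB.
Lower bound: ⌈6700/1000⌉ = 7 discs.
Also, 8 files each exceed 500 MB, and no two of those can share a disc, so at least 8 discs are needed.
A packing using 9 discs:
  disc 1: 775 + 225 = 1000
  disc 2: 775 + 175 = 950
  disc 3: 775 + 175 = 950
  disc 4: 750 + 150 = 900
  disc 5: 675 = 675
  disc 6: 650 = 650
  disc 7: 550 = 550
  disc 8: 550 = 550
  disc 9: 475 = 475
No arrangement into 8 discs stays within capacity, so 9 is optimal.

9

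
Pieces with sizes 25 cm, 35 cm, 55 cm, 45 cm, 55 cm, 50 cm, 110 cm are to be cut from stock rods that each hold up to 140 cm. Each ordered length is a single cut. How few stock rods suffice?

3

Total = 110 + 55 + 55 + 50 + 45 + 35 + 25 = 375 cm.
Lower bound: ⌈375/140⌉ = 3 stock rods.
A packing using 3 stock rods:
  stock rod 1: 110 + 25 = 135
  stock rod 2: 55 + 55 = 110
  stock rod 3: 50 + 45 + 35 = 130
This matches the lower bound, so 3 is optimal.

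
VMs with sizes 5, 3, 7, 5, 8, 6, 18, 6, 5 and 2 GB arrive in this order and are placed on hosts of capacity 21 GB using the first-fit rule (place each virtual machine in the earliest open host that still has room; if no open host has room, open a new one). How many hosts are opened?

4

  5 → host 1 (new)  [load 5/21]
  3 → host 1  [load 8/21]
  7 → host 1  [load 15/21]
  5 → host 1  [load 20/21]
  8 → host 2 (new)  [load 8/21]
  6 → host 2  [load 14/21]
  18 → host 3 (new)  [load 18/21]
  6 → host 2  [load 20/21]
  5 → host 4 (new)  [load 5/21]
  2 → host 3  [load 20/21]
4 hosts opened.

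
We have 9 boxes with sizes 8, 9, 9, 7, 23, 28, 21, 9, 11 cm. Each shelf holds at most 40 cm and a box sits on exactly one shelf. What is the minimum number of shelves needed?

Total = 28 + 23 + 21 + 11 + 9 + 9 + 9 + 8 + 7 = 125 cm.
Lower bound: ⌈125/40⌉ = 4 shelves.
A packing using 4 shelves:
  shelf 1: 28 + 11 = 39
  shelf 2: 23 + 9 + 8 = 40
  shelf 3: 21 + 9 + 9 = 39
  shelf 4: 7 = 7
This matches the lower bound, so 4 is optimal.

4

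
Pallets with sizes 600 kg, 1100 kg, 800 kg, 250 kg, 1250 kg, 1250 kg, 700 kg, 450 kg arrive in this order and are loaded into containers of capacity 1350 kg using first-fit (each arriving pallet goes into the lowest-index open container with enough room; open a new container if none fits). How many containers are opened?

6

  600 → container 1 (new)  [load 600/1350]
  1100 → container 2 (new)  [load 1100/1350]
  800 → container 3 (new)  [load 800/1350]
  250 → container 1  [load 850/1350]
  1250 → container 4 (new)  [load 1250/1350]
  1250 → container 5 (new)  [load 1250/1350]
  700 → container 6 (new)  [load 700/1350]
  450 → container 1  [load 1300/1350]
6 containers opened.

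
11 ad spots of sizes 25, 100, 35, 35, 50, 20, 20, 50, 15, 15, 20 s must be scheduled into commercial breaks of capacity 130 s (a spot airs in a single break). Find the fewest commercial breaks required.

Total = 100 + 50 + 50 + 35 + 35 + 25 + 20 + 20 + 20 + 15 + 15 = 385 s.
Lower bound: ⌈385/130⌉ = 3 commercial breaks.
A packing using 3 commercial breaks:
  break 1: 100 + 25 = 125
  break 2: 50 + 50 + 15 + 15 = 130
  break 3: 35 + 35 + 20 + 20 + 20 = 130
This matches the lower bound, so 3 is optimal.

3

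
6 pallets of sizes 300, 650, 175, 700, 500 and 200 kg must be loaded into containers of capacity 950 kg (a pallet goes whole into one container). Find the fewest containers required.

3

Total = 700 + 650 + 500 + 300 + 200 + 175 = 2525 kg.
Lower bound: ⌈2525/950⌉ = 3 containers.
A packing using 3 containers:
  container 1: 700 + 200 = 900
  container 2: 650 + 300 = 950
  container 3: 500 + 175 = 675
This matches the lower bound, so 3 is optimal.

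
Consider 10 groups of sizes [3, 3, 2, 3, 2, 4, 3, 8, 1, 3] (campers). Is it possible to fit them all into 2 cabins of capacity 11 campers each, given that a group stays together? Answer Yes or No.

No

Total = 32 campers; ⌈32/11⌉ = 3.
At least 3 cabins are required, but only 2 are allowed.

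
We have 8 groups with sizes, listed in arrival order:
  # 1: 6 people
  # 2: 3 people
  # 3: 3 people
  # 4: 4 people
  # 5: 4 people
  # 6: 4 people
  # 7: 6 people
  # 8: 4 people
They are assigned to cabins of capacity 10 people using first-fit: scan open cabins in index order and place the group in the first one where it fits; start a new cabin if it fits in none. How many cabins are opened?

  6 → cabin 1 (new)  [load 6/10]
  3 → cabin 1  [load 9/10]
  3 → cabin 2 (new)  [load 3/10]
  4 → cabin 2  [load 7/10]
  4 → cabin 3 (new)  [load 4/10]
  4 → cabin 3  [load 8/10]
  6 → cabin 4 (new)  [load 6/10]
  4 → cabin 4  [load 10/10]
4 cabins opened.

4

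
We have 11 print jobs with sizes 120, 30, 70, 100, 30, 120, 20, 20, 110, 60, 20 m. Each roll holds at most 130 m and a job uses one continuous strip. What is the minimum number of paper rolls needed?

Total = 120 + 120 + 110 + 100 + 70 + 60 + 30 + 30 + 20 + 20 + 20 = 700 m.
Lower bound: ⌈700/130⌉ = 6 paper rolls.
A packing using 6 paper rolls:
  roll 1: 120 = 120
  roll 2: 120 = 120
  roll 3: 110 + 20 = 130
  roll 4: 100 + 30 = 130
  roll 5: 70 + 60 = 130
  roll 6: 30 + 20 + 20 = 70
This matches the lower bound, so 6 is optimal.

6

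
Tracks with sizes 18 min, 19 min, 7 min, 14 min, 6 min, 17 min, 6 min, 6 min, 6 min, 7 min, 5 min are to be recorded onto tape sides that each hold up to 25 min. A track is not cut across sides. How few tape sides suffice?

Total = 19 + 18 + 17 + 14 + 7 + 7 + 6 + 6 + 6 + 6 + 5 = 111 min.
Lower bound: ⌈111/25⌉ = 5 tape sides.
A packing using 5 tape sides:
  side 1: 19 + 6 = 25
  side 2: 18 + 7 = 25
  side 3: 17 + 7 = 24
  side 4: 14 + 6 + 5 = 25
  side 5: 6 + 6 = 12
This matches the lower bound, so 5 is optimal.

5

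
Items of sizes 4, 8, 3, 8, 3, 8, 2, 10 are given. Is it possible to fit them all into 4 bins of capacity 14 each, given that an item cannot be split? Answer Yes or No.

Yes

A valid assignment using 4 bins:
  bin 1: 10 + 4 = 14
  bin 2: 8 + 3 + 3 = 14
  bin 3: 8 + 2 = 10
  bin 4: 8 = 8
Every load is within 14, so 4 bins suffice.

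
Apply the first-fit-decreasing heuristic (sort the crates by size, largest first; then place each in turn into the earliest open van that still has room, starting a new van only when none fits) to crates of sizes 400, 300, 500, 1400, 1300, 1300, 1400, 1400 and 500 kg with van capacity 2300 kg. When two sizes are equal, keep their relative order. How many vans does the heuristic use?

5

Sorted descending: 1400, 1400, 1400, 1300, 1300, 500, 500, 400, 300.
  1400 → van 1 (new)  [load 1400/2300]
  1400 → van 2 (new)  [load 1400/2300]
  1400 → van 3 (new)  [load 1400/2300]
  1300 → van 4 (new)  [load 1300/2300]
  1300 → van 5 (new)  [load 1300/2300]
  500 → van 1  [load 1900/2300]
  500 → van 2  [load 1900/2300]
  400 → van 1  [load 2300/2300]
  300 → van 2  [load 2200/2300]
5 vans opened.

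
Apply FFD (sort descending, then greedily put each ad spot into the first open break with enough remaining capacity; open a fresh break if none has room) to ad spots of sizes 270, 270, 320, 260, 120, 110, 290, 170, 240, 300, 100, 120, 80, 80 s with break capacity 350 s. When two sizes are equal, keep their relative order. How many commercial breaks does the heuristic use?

Sorted descending: 320, 300, 290, 270, 270, 260, 240, 170, 120, 120, 110, 100, 80, 80.
  320 → break 1 (new)  [load 320/350]
  300 → break 2 (new)  [load 300/350]
  290 → break 3 (new)  [load 290/350]
  270 → break 4 (new)  [load 270/350]
  270 → break 5 (new)  [load 270/350]
  260 → break 6 (new)  [load 260/350]
  240 → break 7 (new)  [load 240/350]
  170 → break 8 (new)  [load 170/350]
  120 → break 8  [load 290/350]
  120 → break 9 (new)  [load 120/350]
  110 → break 7  [load 350/350]
  100 → break 9  [load 220/350]
  80 → break 4  [load 350/350]
  80 → break 5  [load 350/350]
9 commercial breaks opened.

9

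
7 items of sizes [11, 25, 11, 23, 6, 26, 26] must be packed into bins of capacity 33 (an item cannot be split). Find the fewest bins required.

5

Total = 26 + 26 + 25 + 23 + 11 + 11 + 6 = 128.
Lower bound: ⌈128/33⌉ = 4 bins.
A packing using 5 bins:
  bin 1: 26 + 6 = 32
  bin 2: 26 = 26
  bin 3: 25 = 25
  bin 4: 23 = 23
  bin 5: 11 + 11 = 22
No arrangement into 4 bins stays within capacity, so 5 is optimal.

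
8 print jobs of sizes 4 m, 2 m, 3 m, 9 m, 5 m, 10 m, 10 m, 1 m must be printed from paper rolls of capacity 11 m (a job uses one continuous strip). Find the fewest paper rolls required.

5

Total = 10 + 10 + 9 + 5 + 4 + 3 + 2 + 1 = 44 m.
Lower bound: ⌈44/11⌉ = 4 paper rolls.
A packing using 5 paper rolls:
  roll 1: 10 + 1 = 11
  roll 2: 10 = 10
  roll 3: 9 + 2 = 11
  roll 4: 5 + 4 = 9
  roll 5: 3 = 3
No arrangement into 4 paper rolls stays within capacity, so 5 is optimal.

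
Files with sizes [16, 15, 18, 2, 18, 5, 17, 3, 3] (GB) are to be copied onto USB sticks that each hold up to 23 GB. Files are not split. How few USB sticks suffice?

Total = 18 + 18 + 17 + 16 + 15 + 5 + 3 + 3 + 2 = 97 GB.
Lower bound: ⌈97/23⌉ = 5 USB sticks.
A packing using 5 USB sticks:
  USB stick 1: 18 + 5 = 23
  USB stick 2: 18 + 3 + 2 = 23
  USB stick 3: 17 + 3 = 20
  USB stick 4: 16 = 16
  USB stick 5: 15 = 15
This matches the lower bound, so 5 is optimal.

5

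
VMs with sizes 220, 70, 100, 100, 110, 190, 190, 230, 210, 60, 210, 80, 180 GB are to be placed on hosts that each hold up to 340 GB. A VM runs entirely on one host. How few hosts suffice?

7

Total = 230 + 220 + 210 + 210 + 190 + 190 + 180 + 110 + 100 + 100 + 80 + 70 + 60 = 1950 GB.
Lower bound: ⌈1950/340⌉ = 6 hosts.
Also, 7 VMs each exceed 170 GB, and no two of those can share a host, so at least 7 hosts are needed.
A packing using 7 hosts:
  host 1: 230 + 110 = 340
  host 2: 220 + 100 = 320
  host 3: 210 + 100 = 310
  host 4: 210 + 80 = 290
  host 5: 190 + 70 + 60 = 320
  host 6: 190 = 190
  host 7: 180 = 180
This matches the lower bound, so 7 is optimal.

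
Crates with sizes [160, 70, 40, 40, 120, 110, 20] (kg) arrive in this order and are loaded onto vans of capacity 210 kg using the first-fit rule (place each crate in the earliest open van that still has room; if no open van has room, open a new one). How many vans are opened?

4

  160 → van 1 (new)  [load 160/210]
  70 → van 2 (new)  [load 70/210]
  40 → van 1  [load 200/210]
  40 → van 2  [load 110/210]
  120 → van 3 (new)  [load 120/210]
  110 → van 4 (new)  [load 110/210]
  20 → van 2  [load 130/210]
4 vans opened.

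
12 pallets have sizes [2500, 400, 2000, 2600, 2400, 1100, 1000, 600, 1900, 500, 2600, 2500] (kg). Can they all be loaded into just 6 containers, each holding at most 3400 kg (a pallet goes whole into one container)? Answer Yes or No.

Total = 20100 kg; ⌈20100/3400⌉ = 6.
7 pallets each exceed half the capacity and cannot share a container, forcing at least 7 containers.
At least 7 containers are required, but only 6 are allowed.

No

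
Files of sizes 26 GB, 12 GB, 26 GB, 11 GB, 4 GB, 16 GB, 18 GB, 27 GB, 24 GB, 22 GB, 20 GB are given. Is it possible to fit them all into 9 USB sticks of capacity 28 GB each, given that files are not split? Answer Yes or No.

A valid assignment using 9 USB sticks:
  USB stick 1: 27 = 27
  USB stick 2: 26 = 26
  USB stick 3: 26 = 26
  USB stick 4: 24 + 4 = 28
  USB stick 5: 22 = 22
  USB stick 6: 20 = 20
  USB stick 7: 18 = 18
  USB stick 8: 16 + 12 = 28
  USB stick 9: 11 = 11
Every load is within 28 GB, so 9 USB sticks suffice.

Yes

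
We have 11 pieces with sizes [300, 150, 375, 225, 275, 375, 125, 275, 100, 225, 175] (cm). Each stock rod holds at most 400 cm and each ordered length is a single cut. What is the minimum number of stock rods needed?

7

Total = 375 + 375 + 300 + 275 + 275 + 225 + 225 + 175 + 150 + 125 + 100 = 2600 cm.
Lower bound: ⌈2600/400⌉ = 7 stock rods.
A packing using 7 stock rods:
  stock rod 1: 375 = 375
  stock rod 2: 375 = 375
  stock rod 3: 300 + 100 = 400
  stock rod 4: 275 + 125 = 400
  stock rod 5: 275 = 275
  stock rod 6: 225 + 175 = 400
  stock rod 7: 225 + 150 = 375
This matches the lower bound, so 7 is optimal.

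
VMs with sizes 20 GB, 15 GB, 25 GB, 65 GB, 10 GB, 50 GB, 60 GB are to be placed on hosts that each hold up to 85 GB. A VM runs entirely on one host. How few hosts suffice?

Total = 65 + 60 + 50 + 25 + 20 + 15 + 10 = 245 GB.
Lower bound: ⌈245/85⌉ = 3 hosts.
A packing using 3 hosts:
  host 1: 65 + 20 = 85
  host 2: 60 + 25 = 85
  host 3: 50 + 15 + 10 = 75
This matches the lower bound, so 3 is optimal.

3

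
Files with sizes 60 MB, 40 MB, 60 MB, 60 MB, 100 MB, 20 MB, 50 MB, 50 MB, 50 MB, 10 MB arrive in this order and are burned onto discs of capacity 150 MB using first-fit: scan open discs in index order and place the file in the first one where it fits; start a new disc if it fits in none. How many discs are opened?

  60 → disc 1 (new)  [load 60/150]
  40 → disc 1  [load 100/150]
  60 → disc 2 (new)  [load 60/150]
  60 → disc 2  [load 120/150]
  100 → disc 3 (new)  [load 100/150]
  20 → disc 1  [load 120/150]
  50 → disc 3  [load 150/150]
  50 → disc 4 (new)  [load 50/150]
  50 → disc 4  [load 100/150]
  10 → disc 1  [load 130/150]
4 discs opened.

4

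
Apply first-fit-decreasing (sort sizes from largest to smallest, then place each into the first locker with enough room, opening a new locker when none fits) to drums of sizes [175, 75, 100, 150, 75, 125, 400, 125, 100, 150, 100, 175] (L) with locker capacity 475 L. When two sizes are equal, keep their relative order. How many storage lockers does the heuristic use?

4

Sorted descending: 400, 175, 175, 150, 150, 125, 125, 100, 100, 100, 75, 75.
  400 → locker 1 (new)  [load 400/475]
  175 → locker 2 (new)  [load 175/475]
  175 → locker 2  [load 350/475]
  150 → locker 3 (new)  [load 150/475]
  150 → locker 3  [load 300/475]
  125 → locker 2  [load 475/475]
  125 → locker 3  [load 425/475]
  100 → locker 4 (new)  [load 100/475]
  100 → locker 4  [load 200/475]
  100 → locker 4  [load 300/475]
  75 → locker 1  [load 475/475]
  75 → locker 4  [load 375/475]
4 storage lockers opened.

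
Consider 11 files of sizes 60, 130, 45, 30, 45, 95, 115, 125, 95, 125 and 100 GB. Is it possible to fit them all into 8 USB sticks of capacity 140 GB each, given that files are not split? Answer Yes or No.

Yes

A valid assignment using 8 USB sticks:
  USB stick 1: 130 = 130
  USB stick 2: 125 = 125
  USB stick 3: 125 = 125
  USB stick 4: 115 = 115
  USB stick 5: 100 + 30 = 130
  USB stick 6: 95 + 45 = 140
  USB stick 7: 95 + 45 = 140
  USB stick 8: 60 = 60
Every load is within 140 GB, so 8 USB sticks suffice.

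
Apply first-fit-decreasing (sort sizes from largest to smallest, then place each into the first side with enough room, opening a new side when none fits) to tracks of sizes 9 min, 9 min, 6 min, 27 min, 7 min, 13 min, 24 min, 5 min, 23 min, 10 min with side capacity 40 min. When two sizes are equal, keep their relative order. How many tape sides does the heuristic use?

Sorted descending: 27, 24, 23, 13, 10, 9, 9, 7, 6, 5.
  27 → side 1 (new)  [load 27/40]
  24 → side 2 (new)  [load 24/40]
  23 → side 3 (new)  [load 23/40]
  13 → side 1  [load 40/40]
  10 → side 2  [load 34/40]
  9 → side 3  [load 32/40]
  9 → side 4 (new)  [load 9/40]
  7 → side 3  [load 39/40]
  6 → side 2  [load 40/40]
  5 → side 4  [load 14/40]
4 tape sides opened.

4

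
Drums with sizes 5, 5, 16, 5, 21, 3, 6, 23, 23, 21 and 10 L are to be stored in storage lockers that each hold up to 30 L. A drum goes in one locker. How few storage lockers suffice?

5

Total = 23 + 23 + 21 + 21 + 16 + 10 + 6 + 5 + 5 + 5 + 3 = 138 L.
Lower bound: ⌈138/30⌉ = 5 storage lockers.
A packing using 5 storage lockers:
  locker 1: 23 + 6 = 29
  locker 2: 23 + 5 = 28
  locker 3: 21 + 5 + 3 = 29
  locker 4: 21 + 5 = 26
  locker 5: 16 + 10 = 26
This matches the lower bound, so 5 is optimal.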